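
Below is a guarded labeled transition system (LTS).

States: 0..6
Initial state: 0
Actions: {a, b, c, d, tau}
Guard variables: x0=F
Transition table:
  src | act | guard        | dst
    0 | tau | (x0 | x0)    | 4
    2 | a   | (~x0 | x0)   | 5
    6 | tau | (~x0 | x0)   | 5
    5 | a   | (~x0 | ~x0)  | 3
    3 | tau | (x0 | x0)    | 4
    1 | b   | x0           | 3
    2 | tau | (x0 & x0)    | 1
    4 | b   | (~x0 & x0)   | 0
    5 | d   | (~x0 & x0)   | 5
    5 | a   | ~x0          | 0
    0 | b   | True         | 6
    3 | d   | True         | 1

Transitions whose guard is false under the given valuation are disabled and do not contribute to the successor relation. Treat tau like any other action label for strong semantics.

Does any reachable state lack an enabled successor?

R = {0,1,3,5,6}
  0: b→6  [1 out]
  1: ∅  [deadlock]
  3: d→1  [1 out]
  5: a→0  a→3  [2 out]
  6: tau→5  [1 out]
trace reaching 1: b·tau·a·d

Answer: DEADLOCK at state 1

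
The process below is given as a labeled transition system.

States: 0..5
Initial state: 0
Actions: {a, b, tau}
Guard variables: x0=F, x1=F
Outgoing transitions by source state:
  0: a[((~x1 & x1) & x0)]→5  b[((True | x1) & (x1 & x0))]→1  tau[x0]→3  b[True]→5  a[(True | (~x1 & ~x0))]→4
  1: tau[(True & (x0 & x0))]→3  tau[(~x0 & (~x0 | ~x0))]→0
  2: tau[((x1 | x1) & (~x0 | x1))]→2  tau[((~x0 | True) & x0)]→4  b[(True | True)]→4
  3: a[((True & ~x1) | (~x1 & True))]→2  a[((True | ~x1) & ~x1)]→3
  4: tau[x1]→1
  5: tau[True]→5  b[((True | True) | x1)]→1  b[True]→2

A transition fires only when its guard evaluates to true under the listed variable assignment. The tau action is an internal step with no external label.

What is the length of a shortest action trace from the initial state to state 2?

Answer: 2

Trace:
Layered search for 2:
  Layer 0: {0}
  Layer 1: {4,5}
  Layer 2: {1,2}
depth(2)=2, e.g. b·b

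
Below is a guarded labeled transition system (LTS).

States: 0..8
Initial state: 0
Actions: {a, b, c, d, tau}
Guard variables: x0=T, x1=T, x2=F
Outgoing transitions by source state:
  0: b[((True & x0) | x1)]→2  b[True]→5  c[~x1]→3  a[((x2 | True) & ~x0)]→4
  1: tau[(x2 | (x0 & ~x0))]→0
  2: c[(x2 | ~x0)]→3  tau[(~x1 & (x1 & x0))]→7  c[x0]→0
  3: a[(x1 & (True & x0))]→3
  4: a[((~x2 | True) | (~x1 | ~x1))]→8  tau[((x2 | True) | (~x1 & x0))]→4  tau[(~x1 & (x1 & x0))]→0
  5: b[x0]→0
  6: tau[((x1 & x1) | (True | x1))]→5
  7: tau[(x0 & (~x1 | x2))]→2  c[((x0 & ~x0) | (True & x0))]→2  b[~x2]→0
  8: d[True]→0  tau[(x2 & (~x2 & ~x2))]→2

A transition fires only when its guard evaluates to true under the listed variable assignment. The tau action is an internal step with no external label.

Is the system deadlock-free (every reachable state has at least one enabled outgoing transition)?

Answer: DEADLOCK-FREE

Analysis:
R = {0,2,5}
  0: b→2  b→5  [2 exit(s)]
  2: c→0  [1 exit(s)]
  5: b→0  [1 exit(s)]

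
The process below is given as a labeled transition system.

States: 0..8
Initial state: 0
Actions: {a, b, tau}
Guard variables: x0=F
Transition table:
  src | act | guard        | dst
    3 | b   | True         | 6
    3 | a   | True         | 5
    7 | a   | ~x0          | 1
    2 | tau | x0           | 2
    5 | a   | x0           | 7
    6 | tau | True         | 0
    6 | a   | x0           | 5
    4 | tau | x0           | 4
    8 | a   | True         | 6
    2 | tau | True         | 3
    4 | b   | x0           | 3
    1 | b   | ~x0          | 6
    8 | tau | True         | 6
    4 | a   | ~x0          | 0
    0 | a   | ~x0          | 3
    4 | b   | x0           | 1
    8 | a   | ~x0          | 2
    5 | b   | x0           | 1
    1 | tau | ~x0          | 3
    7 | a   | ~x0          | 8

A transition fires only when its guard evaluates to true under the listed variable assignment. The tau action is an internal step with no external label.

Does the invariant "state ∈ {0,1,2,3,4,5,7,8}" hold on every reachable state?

Allowed set {0,1,2,3,4,5,7,8}
Reachable = {0,3,5,6}
  0: safe
  3: safe
  5: safe
  6: outside
witness against invariant: a·b → 6

Answer: INVARIANT VIOLATED at state 6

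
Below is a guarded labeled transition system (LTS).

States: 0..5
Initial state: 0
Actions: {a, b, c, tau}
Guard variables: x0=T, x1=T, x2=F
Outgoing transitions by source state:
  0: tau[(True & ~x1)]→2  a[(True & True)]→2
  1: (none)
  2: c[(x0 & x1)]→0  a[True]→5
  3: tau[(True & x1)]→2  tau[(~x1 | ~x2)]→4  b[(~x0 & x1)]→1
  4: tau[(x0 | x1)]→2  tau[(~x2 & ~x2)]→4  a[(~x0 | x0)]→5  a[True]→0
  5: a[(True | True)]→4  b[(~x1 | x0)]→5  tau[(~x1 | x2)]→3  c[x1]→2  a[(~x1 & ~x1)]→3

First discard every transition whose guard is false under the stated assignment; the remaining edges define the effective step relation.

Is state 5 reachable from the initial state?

After dropping false guards: 12 live edges.
L0 = {0}
L1 = {2}  total {0,2}
L2 = {5}  total {0,2,5}
L3 = {4}  total {0,2,4,5}
R = {0,2,4,5}
witness 5: a·a

Answer: REACHABLE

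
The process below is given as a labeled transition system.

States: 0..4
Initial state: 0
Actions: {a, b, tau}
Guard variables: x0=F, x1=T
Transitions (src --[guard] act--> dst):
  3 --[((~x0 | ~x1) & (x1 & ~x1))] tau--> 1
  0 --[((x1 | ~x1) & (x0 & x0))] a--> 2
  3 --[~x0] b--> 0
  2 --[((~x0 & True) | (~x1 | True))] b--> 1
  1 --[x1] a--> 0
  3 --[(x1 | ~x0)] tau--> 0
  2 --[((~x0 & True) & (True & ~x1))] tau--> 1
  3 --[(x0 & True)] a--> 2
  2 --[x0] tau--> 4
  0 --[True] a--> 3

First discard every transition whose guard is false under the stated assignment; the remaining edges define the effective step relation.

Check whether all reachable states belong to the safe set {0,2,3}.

Safe = {0,2,3}
Reach set: {0,3}
  0: safe
  3: safe

Answer: INVARIANT HOLDS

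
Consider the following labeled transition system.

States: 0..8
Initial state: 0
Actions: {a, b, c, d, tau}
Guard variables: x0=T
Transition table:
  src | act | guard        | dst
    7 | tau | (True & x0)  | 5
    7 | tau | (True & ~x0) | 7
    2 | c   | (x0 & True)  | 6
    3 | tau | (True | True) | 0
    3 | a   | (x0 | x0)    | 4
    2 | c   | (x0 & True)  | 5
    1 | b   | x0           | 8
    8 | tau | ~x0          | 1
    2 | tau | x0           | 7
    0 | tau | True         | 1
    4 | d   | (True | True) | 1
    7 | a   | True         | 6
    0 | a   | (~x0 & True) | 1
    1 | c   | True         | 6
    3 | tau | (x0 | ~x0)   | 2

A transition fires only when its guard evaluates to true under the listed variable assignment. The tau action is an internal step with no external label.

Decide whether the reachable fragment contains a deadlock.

R = {0,1,6,8}
  0: tau→1  [1 out]
  1: b→8  c→6  [2 out]
  6: ∅  [STUCK]
  8: ∅  [STUCK]
trace reaching 6: tau·c

Answer: DEADLOCK at state 6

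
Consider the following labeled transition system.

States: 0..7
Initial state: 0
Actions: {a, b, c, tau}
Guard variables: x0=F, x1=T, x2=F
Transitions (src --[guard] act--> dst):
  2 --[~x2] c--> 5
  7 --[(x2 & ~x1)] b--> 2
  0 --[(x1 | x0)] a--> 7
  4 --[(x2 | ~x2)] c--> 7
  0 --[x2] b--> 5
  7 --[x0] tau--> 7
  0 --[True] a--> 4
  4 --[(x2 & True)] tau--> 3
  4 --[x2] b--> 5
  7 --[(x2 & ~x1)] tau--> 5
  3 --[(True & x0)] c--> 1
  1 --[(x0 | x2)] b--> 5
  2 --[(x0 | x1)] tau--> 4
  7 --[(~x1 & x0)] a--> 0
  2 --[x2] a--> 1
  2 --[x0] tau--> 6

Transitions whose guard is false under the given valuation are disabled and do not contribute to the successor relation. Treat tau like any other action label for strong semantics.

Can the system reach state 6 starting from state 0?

After dropping false guards: 5 live edges.
depth 0: {0}
depth 1: {4,7}  cumulative {0,4,7}
R = {0,4,7}

Answer: UNREACHABLE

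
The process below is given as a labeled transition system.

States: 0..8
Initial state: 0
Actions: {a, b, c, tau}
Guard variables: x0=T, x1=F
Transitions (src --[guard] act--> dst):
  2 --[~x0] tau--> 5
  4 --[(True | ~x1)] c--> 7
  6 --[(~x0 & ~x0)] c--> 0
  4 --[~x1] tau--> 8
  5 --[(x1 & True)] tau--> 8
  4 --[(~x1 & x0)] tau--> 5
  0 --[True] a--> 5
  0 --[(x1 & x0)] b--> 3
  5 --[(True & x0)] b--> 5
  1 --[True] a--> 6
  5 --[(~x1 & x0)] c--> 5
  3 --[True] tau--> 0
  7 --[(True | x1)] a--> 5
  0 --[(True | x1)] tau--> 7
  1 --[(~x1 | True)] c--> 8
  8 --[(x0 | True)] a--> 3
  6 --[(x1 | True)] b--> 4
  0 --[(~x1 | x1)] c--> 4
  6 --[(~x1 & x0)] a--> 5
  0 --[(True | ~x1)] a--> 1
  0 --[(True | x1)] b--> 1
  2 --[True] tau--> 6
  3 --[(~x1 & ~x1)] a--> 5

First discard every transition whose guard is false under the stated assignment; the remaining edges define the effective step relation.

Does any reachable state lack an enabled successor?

R = {0,1,3,4,5,6,7,8}
  0: a→1  a→5  b→1  c→4  tau→7  [deg 5]
  1: a→6  c→8  [deg 2]
  3: a→5  tau→0  [deg 2]
  4: c→7  tau→5  tau→8  [deg 3]
  5: b→5  c→5  [deg 2]
  6: a→5  b→4  [deg 2]
  7: a→5  [deg 1]
  8: a→3  [deg 1]

Answer: DEADLOCK-FREE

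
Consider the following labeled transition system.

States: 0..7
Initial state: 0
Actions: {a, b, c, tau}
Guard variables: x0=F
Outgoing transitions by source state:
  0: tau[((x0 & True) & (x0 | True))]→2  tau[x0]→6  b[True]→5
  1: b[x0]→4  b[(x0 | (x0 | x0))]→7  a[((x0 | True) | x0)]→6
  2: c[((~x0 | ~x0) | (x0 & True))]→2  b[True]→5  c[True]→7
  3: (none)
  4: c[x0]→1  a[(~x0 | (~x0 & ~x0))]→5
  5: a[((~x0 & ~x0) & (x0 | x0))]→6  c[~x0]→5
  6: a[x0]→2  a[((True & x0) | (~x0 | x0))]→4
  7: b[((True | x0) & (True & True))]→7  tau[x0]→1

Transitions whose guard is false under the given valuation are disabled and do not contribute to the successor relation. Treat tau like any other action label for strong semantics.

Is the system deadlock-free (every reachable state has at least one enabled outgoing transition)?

Reach set: {0,5}
  0: b→5  [deg 1]
  5: c→5  [deg 1]

Answer: DEADLOCK-FREE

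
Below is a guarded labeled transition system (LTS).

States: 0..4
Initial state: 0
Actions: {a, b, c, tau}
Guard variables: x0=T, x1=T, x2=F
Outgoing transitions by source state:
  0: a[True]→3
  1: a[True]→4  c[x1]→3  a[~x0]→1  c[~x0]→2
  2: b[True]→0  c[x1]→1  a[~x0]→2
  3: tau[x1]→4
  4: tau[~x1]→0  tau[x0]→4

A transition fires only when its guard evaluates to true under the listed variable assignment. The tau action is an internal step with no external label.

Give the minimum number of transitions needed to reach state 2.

Breadth-first toward 2:
  depth 0: {0}
  depth 1: {3}
  depth 2: {4}
2 never appears.

Answer: UNREACHABLE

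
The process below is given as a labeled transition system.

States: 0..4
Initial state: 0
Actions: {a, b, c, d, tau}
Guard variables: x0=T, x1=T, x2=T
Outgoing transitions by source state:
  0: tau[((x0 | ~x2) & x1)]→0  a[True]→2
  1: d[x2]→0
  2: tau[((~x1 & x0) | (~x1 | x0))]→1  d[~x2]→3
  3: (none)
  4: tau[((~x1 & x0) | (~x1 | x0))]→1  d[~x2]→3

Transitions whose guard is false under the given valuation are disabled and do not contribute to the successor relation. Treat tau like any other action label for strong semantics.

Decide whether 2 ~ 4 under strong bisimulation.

Bisimulation quotient by refinement:
  P[0] = {{0,1,2,3,4}}
  P[1] = {{0},{1},{2,4},{3}}
stable after 2 split(s): 4 block(s)
2∈{2,4}, 4∈{2,4}

Answer: BISIMILAR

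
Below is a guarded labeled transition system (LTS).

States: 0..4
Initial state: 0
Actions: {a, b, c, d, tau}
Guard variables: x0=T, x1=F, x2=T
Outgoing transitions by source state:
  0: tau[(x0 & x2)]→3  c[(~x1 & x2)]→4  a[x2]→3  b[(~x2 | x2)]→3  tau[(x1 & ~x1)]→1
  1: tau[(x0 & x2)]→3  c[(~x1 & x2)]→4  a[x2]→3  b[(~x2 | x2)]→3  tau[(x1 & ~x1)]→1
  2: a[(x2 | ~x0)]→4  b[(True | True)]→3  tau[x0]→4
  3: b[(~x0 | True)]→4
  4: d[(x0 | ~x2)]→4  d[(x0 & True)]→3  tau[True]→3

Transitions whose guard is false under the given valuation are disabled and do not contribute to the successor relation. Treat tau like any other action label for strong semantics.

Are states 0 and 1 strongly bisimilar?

Answer: BISIMILAR

Analysis:
Compute ~ classes (split until stable):
  P[0] = {{0,1,2,3,4}}
  P[1] = {{0,1},{2},{3},{4}}
4 equivalence class(es) (converged in 2)
class of 0: {0,1}; class of 1: {0,1}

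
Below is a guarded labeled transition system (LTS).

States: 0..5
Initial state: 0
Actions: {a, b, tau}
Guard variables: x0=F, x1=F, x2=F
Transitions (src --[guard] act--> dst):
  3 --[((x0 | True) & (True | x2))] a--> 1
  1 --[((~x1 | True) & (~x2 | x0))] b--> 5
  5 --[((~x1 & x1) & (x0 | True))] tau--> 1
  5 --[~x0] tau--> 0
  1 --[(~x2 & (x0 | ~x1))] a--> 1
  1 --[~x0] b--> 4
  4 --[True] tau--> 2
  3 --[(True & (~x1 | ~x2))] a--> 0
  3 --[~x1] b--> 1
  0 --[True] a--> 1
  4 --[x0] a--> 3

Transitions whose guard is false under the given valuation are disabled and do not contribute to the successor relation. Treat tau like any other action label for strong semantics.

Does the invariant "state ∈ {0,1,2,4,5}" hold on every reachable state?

Safe = {0,1,2,4,5}
Reach set: {0,1,2,4,5}
  0: ✓
  1: ✓
  2: ✓
  4: ✓
  5: ✓

Answer: INVARIANT HOLDS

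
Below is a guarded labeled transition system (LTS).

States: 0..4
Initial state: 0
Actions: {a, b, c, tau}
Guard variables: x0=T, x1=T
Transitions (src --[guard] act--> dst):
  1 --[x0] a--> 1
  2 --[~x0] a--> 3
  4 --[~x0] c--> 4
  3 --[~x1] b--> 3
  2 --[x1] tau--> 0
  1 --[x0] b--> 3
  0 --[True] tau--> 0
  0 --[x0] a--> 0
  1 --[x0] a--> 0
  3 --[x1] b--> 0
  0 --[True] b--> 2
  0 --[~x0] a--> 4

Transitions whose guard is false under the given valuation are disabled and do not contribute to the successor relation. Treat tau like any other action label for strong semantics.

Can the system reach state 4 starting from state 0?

Answer: UNREACHABLE

Trace:
Guard filter leaves 8 enabled edge(s).
Layer 0: {0}
Layer 1: {2}  total {0,2}
Reach set: {0,2}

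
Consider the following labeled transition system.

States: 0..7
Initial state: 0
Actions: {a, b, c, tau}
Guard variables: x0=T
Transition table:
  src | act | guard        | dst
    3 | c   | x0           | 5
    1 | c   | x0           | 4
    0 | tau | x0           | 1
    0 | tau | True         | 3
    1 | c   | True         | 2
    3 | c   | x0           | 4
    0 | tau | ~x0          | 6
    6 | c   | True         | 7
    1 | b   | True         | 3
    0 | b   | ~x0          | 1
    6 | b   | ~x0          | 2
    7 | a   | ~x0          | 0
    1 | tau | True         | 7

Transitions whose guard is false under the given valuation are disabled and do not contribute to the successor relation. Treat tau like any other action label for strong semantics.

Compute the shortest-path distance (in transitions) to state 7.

BFS to 7:
  depth 0: {0}
  depth 1: {1,3}
  depth 2: {2,4,5,7}
7 enters at depth 2; path tau·tau

Answer: 2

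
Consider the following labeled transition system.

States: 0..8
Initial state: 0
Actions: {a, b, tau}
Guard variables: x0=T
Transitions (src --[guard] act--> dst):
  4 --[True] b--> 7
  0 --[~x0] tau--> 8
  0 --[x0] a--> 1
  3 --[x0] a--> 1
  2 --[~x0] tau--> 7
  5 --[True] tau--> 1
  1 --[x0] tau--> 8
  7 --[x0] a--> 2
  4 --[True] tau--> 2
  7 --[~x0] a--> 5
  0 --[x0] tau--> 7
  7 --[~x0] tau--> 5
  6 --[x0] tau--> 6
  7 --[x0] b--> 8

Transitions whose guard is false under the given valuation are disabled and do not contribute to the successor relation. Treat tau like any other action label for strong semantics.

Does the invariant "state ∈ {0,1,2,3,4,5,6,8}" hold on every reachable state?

Allowed set {0,1,2,3,4,5,6,8}
Reachable = {0,1,2,7,8}
  0: ok
  1: ok
  2: ok
  7: VIOLATES
  8: ok
reach 7 via tau — violates

Answer: INVARIANT VIOLATED at state 7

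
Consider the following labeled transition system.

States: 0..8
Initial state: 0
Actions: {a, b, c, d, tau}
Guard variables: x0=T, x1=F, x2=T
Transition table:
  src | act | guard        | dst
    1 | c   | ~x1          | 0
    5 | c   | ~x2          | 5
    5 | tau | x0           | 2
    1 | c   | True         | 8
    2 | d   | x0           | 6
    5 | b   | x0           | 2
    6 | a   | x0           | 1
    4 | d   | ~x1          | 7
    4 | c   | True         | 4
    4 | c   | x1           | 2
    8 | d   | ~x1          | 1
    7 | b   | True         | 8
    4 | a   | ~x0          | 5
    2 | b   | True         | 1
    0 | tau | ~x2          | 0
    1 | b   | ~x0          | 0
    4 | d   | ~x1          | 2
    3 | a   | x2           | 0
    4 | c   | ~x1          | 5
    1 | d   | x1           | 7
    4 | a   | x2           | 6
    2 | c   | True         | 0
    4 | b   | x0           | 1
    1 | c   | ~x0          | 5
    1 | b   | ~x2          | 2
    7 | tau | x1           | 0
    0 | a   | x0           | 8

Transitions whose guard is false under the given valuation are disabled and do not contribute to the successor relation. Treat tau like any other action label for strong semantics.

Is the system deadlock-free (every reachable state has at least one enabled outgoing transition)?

R = {0,1,8}
  0: a→8  [1 exit(s)]
  1: c→0  c→8  [2 exit(s)]
  8: d→1  [1 exit(s)]

Answer: DEADLOCK-FREE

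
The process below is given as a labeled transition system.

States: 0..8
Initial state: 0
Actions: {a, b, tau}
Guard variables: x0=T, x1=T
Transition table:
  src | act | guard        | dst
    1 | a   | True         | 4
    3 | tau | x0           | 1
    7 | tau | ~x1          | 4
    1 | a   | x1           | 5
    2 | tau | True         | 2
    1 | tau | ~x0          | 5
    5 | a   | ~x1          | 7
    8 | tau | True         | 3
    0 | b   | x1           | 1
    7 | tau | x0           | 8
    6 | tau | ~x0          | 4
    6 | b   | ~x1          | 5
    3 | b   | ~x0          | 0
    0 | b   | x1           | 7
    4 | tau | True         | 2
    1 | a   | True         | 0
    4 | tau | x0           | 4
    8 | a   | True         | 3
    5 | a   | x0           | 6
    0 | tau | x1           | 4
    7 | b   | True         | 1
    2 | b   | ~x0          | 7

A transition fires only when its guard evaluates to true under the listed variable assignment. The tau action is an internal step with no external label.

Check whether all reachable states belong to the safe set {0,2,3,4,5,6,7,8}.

Inv-set: {0,2,3,4,5,6,7,8}
Reach set: {0,1,2,3,4,5,6,7,8}
  0: ✓
  1: ✗ unsafe
  2: ✓
  3: ✓
  4: ✓
  5: ✓
  6: ✓
  7: ✓
  8: ✓
counterexample path to 1: b

Answer: INVARIANT VIOLATED at state 1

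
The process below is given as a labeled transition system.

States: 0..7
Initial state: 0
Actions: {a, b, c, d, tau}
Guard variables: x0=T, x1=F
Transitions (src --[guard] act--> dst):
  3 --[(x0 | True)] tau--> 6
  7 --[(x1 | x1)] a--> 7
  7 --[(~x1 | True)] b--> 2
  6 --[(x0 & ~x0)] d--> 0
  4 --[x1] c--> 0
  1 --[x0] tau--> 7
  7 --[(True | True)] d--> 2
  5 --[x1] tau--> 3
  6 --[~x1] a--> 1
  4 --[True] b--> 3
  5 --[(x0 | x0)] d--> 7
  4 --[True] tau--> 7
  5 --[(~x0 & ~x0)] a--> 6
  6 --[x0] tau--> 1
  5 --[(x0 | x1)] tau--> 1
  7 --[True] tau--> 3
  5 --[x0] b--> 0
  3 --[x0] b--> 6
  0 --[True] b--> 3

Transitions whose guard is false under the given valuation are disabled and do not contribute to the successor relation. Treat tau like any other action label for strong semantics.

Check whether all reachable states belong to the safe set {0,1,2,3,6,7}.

Answer: INVARIANT HOLDS

Trace:
Allowed set {0,1,2,3,6,7}
Reach set: {0,1,2,3,6,7}
  0: ok
  1: ok
  2: ok
  3: ok
  6: ok
  7: ok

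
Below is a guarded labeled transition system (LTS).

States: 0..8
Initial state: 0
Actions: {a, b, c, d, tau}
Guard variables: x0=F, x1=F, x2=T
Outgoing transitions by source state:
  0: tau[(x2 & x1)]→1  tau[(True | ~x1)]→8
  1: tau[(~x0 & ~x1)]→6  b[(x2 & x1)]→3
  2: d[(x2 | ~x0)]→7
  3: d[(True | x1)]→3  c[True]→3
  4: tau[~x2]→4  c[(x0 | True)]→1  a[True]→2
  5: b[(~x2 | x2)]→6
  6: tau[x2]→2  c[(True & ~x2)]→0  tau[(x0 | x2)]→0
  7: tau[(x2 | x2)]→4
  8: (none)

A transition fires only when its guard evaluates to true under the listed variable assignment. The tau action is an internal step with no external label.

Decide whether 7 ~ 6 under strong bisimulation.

Bisimulation quotient by refinement:
  P[0] = {{0,1,2,3,4,5,6,7,8}}
  P[1] = {{0,1,6,7},{2},{3},{4},{5},{8}}
  P[2] = {{0},{1},{2},{3},{4},{5},{6},{7},{8}}
9 equivalence class(es) (converged in 3)
class of 7: {7}; class of 6: {6}

Answer: NOT BISIMILAR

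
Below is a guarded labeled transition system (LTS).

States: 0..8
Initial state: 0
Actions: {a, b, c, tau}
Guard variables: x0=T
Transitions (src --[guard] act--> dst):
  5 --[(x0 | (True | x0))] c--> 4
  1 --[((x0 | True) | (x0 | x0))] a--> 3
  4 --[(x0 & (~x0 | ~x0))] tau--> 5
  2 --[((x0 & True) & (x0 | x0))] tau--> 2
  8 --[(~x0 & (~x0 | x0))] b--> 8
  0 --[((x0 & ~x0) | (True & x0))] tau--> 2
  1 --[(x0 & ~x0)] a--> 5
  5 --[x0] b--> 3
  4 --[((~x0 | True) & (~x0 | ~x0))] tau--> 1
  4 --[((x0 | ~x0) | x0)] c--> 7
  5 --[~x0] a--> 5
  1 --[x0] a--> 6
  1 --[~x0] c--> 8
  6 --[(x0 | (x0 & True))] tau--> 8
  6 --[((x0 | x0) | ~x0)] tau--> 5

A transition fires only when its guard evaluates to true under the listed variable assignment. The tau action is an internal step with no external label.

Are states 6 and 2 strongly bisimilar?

Bisimulation quotient by refinement:
  π0 = {{0,1,2,3,4,5,6,7,8}}
  π1 = {{0,2,6},{1},{3,7,8},{4},{5}}
  π2 = {{0,2},{1},{3,7,8},{4},{5},{6}}
Fixed point at round 3; 6 class(es).
class of 6: {6}; class of 2: {0,2}

Answer: NOT BISIMILAR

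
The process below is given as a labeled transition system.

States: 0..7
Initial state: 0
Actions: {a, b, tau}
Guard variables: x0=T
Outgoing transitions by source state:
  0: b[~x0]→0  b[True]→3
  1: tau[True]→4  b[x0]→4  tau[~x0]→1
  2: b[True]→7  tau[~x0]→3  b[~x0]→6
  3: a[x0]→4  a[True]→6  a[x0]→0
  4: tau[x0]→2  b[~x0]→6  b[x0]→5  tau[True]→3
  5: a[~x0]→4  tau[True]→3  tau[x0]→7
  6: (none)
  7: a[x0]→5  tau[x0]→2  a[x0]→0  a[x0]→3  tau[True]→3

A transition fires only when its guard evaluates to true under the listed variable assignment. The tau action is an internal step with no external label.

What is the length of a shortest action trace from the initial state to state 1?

Answer: UNREACHABLE

Trace:
BFS to 1:
  L0 = {0}
  L1 = {3}
  L2 = {4,6}
  L3 = {2,5}
  L4 = {7}
1 never appears.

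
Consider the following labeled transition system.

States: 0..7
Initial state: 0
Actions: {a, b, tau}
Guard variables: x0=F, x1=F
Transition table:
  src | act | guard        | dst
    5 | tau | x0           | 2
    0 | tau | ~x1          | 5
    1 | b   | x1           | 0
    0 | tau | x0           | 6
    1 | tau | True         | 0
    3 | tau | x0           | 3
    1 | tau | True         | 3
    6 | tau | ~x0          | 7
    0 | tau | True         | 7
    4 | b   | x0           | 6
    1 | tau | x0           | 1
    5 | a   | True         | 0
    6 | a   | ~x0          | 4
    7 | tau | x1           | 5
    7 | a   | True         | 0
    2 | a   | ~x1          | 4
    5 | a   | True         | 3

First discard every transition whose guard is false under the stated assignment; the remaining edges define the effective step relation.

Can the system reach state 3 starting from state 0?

10 transition(s) survive guard evaluation.
depth 0: {0}
depth 1: {5,7}  cumulative {0,5,7}
depth 2: {3}  cumulative {0,3,5,7}
Reachable = {0,3,5,7}
Path to 3: tau·a

Answer: REACHABLE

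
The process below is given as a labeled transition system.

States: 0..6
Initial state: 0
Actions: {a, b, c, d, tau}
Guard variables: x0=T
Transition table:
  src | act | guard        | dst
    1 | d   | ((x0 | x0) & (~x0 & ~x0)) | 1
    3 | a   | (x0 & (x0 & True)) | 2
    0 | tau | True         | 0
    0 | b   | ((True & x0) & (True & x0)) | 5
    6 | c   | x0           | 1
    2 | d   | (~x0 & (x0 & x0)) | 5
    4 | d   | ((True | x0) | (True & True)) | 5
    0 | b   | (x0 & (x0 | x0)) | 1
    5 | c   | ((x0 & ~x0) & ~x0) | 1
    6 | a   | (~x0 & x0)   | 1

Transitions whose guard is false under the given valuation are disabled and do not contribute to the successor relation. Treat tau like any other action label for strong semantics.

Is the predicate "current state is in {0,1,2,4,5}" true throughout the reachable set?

Inv-set: {0,1,2,4,5}
Reachable = {0,1,5}
  0: safe
  1: safe
  5: safe

Answer: INVARIANT HOLDS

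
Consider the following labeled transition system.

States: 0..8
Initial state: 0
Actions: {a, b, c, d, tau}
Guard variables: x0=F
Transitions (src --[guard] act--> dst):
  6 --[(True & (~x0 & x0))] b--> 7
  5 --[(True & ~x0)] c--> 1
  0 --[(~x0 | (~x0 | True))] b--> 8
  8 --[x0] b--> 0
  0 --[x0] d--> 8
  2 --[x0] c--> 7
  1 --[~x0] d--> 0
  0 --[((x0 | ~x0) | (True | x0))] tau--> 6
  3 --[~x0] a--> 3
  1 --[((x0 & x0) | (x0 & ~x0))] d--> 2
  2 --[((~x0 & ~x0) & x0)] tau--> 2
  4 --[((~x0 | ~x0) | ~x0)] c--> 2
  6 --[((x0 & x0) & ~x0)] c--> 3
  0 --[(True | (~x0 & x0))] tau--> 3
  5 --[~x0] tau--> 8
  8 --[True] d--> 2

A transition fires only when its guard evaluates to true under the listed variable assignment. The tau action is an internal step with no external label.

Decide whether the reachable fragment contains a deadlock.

Answer: DEADLOCK at state 2

Trace:
Reachable = {0,2,3,6,8}
  0: b→8  tau→3  tau→6  [deg 3]
  2: ∅  [STUCK]
  3: a→3  [deg 1]
  6: ∅  [STUCK]
  8: d→2  [deg 1]
witness 2: b·d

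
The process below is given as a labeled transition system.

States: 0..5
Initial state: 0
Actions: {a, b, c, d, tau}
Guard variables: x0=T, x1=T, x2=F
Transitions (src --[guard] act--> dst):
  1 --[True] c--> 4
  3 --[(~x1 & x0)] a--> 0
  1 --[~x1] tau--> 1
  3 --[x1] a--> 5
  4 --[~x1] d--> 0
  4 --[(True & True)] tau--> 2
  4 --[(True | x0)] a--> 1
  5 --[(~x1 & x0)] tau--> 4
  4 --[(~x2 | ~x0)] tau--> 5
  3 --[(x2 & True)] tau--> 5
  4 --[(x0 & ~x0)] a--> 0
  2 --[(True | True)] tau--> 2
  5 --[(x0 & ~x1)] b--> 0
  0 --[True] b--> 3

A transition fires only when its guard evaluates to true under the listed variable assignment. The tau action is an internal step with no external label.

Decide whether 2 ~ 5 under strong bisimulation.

Compute ~ classes (split until stable):
  π0 = {{0,1,2,3,4,5}}
  π1 = {{0},{1},{2},{3},{4},{5}}
Fixed point at round 2; 6 class(es).
class of 2: {2}; class of 5: {5}

Answer: NOT BISIMILAR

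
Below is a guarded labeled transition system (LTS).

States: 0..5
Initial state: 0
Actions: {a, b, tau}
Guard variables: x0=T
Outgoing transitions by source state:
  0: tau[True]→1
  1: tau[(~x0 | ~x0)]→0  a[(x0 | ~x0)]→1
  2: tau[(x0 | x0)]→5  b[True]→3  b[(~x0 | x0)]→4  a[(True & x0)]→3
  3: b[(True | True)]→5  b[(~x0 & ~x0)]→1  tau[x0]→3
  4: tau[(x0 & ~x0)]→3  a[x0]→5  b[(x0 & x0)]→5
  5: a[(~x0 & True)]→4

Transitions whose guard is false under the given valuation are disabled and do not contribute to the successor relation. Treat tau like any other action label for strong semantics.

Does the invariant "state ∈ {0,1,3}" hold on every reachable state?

Answer: INVARIANT HOLDS

Trace:
Allowed set {0,1,3}
R = {0,1}
  0: ok
  1: ok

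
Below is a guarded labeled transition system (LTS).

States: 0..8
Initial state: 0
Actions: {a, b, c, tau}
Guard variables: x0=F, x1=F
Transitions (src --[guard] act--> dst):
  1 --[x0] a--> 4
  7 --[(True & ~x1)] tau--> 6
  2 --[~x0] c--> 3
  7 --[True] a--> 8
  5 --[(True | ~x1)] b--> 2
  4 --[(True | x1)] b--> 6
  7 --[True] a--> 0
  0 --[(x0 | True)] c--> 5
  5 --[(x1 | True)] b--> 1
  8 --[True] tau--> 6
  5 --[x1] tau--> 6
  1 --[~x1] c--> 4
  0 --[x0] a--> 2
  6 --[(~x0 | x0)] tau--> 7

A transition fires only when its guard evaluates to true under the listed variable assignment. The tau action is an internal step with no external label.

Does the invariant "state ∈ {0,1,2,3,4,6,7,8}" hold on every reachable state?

Safe = {0,1,2,3,4,6,7,8}
R = {0,1,2,3,4,5,6,7,8}
  0: safe
  1: safe
  2: safe
  3: safe
  4: safe
  5: outside
  6: safe
  7: safe
  8: safe
reach 5 via c — violates

Answer: INVARIANT VIOLATED at state 5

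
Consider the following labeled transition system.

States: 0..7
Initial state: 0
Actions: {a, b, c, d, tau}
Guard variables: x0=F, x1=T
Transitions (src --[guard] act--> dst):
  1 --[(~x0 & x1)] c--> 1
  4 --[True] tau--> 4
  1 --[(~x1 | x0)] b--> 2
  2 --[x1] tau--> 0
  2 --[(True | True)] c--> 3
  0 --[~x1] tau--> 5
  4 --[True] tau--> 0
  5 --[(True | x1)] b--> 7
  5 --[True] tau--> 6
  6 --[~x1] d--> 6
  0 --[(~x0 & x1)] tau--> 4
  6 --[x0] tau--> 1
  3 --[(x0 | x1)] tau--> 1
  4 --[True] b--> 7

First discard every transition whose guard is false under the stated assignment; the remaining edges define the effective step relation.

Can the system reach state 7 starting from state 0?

Guard filter leaves 10 enabled edge(s).
depth 0: {0}
depth 1: {4}  cumulative {0,4}
depth 2: {7}  cumulative {0,4,7}
Reach set: {0,4,7}
Path to 7: tau·b

Answer: REACHABLE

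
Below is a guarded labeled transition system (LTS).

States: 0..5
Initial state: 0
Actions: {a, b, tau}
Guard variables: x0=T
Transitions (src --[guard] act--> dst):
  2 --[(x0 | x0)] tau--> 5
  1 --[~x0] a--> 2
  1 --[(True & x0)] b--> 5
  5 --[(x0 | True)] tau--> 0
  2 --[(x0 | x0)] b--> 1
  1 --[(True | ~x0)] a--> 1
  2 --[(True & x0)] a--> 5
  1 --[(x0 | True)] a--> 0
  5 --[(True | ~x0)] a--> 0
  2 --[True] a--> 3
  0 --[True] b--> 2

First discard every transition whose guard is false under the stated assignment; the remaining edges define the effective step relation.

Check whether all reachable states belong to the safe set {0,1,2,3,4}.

Safe = {0,1,2,3,4}
R = {0,1,2,3,5}
  0: ok
  1: ok
  2: ok
  3: ok
  5: ✗ unsafe
reach 5 via b·tau — violates

Answer: INVARIANT VIOLATED at state 5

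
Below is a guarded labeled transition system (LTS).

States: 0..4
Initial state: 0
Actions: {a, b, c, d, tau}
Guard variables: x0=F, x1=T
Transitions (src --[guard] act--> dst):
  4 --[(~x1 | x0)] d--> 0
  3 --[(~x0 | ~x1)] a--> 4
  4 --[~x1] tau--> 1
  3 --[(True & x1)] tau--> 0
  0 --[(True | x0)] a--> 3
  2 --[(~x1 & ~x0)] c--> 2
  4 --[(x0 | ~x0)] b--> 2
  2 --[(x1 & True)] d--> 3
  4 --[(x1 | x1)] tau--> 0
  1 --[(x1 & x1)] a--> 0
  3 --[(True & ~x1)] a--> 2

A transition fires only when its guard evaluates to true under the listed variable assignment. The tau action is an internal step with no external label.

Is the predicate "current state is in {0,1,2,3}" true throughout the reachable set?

Answer: INVARIANT VIOLATED at state 4

Working:
Safe = {0,1,2,3}
Reachable = {0,2,3,4}
  0: ok
  2: ok
  3: ok
  4: ✗ unsafe
witness against invariant: a·a → 4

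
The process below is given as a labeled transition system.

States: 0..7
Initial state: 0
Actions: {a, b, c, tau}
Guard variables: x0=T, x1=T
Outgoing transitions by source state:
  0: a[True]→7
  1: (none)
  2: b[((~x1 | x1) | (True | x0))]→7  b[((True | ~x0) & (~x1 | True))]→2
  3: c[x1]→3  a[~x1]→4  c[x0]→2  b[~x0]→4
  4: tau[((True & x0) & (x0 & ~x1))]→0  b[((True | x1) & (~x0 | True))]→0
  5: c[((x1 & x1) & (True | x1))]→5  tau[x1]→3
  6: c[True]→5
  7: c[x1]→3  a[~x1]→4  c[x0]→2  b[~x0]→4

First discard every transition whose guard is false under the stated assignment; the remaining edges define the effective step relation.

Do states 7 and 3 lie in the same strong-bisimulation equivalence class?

Compute ~ classes (split until stable):
  round 0: {{0,1,2,3,4,5,6,7}}
  round 1: {{0},{1},{2,4},{3,6,7},{5}}
  round 2: {{0},{1},{2},{3,7},{4},{5},{6}}
7 equivalence class(es) (converged in 3)
7∈{3,7}, 3∈{3,7}

Answer: BISIMILAR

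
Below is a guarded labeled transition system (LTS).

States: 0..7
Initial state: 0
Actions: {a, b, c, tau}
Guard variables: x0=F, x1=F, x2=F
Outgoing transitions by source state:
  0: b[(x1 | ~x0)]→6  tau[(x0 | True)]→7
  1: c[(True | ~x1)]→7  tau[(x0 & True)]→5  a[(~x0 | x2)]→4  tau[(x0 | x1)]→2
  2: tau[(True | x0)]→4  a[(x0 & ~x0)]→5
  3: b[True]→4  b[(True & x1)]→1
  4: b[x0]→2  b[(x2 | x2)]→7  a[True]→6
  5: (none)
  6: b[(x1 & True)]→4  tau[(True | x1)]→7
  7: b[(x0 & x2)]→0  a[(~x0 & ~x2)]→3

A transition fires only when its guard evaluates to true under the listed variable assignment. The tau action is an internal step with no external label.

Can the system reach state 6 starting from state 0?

Answer: REACHABLE

Trace:
After dropping false guards: 9 live edges.
depth 0: {0}
depth 1: {6,7}  cumulative {0,6,7}
depth 2: {3}  cumulative {0,3,6,7}
depth 3: {4}  cumulative {0,3,4,6,7}
Reach set: {0,3,4,6,7}
trace reaching 6: b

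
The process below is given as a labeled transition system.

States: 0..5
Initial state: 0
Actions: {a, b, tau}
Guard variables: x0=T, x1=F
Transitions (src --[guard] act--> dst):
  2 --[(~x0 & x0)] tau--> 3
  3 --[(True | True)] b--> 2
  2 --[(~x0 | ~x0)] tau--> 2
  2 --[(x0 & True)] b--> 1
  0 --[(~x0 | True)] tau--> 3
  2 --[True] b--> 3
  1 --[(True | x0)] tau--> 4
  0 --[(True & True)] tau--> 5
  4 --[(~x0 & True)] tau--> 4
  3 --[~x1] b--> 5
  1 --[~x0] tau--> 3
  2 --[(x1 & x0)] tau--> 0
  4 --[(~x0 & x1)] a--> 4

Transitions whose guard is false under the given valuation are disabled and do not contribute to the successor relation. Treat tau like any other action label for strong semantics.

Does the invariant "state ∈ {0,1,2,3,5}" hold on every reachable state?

Answer: INVARIANT VIOLATED at state 4

Analysis:
Allowed set {0,1,2,3,5}
R = {0,1,2,3,4,5}
  0: ✓
  1: ✓
  2: ✓
  3: ✓
  4: VIOLATES
  5: ✓
counterexample path to 4: tau·b·b·tau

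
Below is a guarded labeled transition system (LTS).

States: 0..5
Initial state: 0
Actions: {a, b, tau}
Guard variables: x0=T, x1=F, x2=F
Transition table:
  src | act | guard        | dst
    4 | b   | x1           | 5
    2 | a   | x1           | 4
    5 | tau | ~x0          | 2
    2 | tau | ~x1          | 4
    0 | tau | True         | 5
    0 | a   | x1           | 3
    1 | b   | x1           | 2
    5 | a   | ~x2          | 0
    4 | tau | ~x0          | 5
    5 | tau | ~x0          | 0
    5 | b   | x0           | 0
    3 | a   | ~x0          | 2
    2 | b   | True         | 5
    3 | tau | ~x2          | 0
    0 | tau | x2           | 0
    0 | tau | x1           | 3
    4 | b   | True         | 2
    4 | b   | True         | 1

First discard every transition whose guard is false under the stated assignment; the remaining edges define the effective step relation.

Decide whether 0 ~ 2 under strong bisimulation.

Compute ~ classes (split until stable):
  π0 = {{0,1,2,3,4,5}}
  π1 = {{0,3},{1},{2},{4},{5}}
  π2 = {{0},{1},{2},{3},{4},{5}}
stable after 3 split(s): 6 block(s)
[0]={0}  [2]={2}

Answer: NOT BISIMILAR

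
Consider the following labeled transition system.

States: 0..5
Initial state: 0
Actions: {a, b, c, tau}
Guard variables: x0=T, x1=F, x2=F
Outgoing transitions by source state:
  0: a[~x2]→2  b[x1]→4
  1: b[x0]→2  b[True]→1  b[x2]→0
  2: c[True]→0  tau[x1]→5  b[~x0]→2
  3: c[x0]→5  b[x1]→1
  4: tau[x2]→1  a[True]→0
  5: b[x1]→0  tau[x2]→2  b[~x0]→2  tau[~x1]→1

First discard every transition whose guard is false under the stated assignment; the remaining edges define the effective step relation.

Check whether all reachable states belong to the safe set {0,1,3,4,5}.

Inv-set: {0,1,3,4,5}
R = {0,2}
  0: safe
  2: VIOLATES
counterexample path to 2: a

Answer: INVARIANT VIOLATED at state 2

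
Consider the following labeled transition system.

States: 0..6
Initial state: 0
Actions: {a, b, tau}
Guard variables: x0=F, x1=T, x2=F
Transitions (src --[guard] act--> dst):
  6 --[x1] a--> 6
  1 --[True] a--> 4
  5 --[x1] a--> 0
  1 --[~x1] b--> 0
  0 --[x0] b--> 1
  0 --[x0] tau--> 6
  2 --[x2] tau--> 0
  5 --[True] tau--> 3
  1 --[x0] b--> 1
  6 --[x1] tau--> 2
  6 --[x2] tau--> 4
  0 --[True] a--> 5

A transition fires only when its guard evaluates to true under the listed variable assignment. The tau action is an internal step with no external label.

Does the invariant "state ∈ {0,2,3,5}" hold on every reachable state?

Allowed set {0,2,3,5}
R = {0,3,5}
  0: ✓
  3: ✓
  5: ✓

Answer: INVARIANT HOLDS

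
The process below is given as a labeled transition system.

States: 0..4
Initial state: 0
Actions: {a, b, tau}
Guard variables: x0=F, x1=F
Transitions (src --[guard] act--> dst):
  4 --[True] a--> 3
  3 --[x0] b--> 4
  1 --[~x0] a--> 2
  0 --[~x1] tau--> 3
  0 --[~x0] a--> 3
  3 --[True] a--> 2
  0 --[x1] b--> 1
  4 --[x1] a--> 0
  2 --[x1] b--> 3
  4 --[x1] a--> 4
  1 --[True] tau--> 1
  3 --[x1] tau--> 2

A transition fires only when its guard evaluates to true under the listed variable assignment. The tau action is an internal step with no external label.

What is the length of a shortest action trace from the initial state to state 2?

Answer: 2

Analysis:
BFS to 2:
  Layer 0: {0}
  Layer 1: {3}
  Layer 2: {2}
first hit 2 at d=2 via a·a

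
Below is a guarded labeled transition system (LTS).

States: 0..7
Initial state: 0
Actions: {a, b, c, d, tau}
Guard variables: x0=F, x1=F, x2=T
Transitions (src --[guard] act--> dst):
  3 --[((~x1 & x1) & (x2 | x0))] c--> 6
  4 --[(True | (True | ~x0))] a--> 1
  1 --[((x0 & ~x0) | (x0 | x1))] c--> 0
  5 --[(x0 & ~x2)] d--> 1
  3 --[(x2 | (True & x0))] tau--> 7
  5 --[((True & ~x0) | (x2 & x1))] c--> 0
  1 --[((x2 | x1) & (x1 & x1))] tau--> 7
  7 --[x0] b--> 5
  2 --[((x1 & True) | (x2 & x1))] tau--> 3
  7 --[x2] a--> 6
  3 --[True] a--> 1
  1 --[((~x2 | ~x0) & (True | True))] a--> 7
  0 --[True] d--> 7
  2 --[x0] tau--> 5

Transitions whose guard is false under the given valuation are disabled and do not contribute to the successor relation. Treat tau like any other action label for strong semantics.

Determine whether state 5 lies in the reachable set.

Guard filter leaves 7 enabled edge(s).
Layer 0: {0}
Layer 1: {7}  cumulative {0,7}
Layer 2: {6}  cumulative {0,6,7}
R = {0,6,7}

Answer: UNREACHABLE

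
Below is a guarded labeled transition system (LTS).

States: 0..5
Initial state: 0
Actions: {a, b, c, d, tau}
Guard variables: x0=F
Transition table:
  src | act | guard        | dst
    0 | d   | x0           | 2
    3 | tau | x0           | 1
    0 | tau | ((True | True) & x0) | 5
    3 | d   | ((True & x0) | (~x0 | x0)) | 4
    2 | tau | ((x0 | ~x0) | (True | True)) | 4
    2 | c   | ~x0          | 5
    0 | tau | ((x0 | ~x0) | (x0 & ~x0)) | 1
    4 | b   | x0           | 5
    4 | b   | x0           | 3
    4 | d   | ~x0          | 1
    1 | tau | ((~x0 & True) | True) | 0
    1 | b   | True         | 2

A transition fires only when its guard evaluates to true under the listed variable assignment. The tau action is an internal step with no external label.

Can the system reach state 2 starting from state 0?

7 transition(s) survive guard evaluation.
L0 = {0}
L1 = {1}  total {0,1}
L2 = {2}  total {0,1,2}
L3 = {4,5}  total {0,1,2,4,5}
R = {0,1,2,4,5}
Path to 2: tau·b

Answer: REACHABLE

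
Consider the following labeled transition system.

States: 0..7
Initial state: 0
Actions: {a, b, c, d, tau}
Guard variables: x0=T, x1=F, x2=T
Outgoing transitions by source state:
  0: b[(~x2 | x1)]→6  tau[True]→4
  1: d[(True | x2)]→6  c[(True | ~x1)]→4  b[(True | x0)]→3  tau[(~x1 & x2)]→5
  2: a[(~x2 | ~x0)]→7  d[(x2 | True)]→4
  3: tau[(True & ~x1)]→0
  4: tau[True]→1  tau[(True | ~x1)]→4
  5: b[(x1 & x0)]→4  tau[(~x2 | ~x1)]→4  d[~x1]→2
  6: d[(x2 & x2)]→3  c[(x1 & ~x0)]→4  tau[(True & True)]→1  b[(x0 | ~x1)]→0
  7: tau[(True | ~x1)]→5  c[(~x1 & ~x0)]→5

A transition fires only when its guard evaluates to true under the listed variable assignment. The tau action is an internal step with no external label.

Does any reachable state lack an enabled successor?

Answer: DEADLOCK-FREE

Trace:
Reachable = {0,1,2,3,4,5,6}
  0: tau→4  [1 out]
  1: b→3  c→4  d→6  tau→5  [4 out]
  2: d→4  [1 out]
  3: tau→0  [1 out]
  4: tau→1  tau→4  [2 out]
  5: d→2  tau→4  [2 out]
  6: b→0  d→3  tau→1  [3 out]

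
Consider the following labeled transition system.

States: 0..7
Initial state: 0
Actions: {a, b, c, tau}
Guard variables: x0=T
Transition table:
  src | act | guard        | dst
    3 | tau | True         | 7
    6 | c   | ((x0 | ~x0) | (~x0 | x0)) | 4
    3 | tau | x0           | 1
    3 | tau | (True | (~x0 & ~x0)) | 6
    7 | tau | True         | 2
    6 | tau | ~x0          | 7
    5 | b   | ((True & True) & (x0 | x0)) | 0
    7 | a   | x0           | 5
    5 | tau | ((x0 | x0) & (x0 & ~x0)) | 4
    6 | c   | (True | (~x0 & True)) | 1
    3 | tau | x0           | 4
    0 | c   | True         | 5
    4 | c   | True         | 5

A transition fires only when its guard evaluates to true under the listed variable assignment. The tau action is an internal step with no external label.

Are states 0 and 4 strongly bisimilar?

Compute ~ classes (split until stable):
  round 0: {{0,1,2,3,4,5,6,7}}
  round 1: {{0,4,6},{1,2},{3},{5},{7}}
  round 2: {{0,4},{1,2},{3},{5},{6},{7}}
Fixed point at round 3; 6 class(es).
class of 0: {0,4}; class of 4: {0,4}

Answer: BISIMILAR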